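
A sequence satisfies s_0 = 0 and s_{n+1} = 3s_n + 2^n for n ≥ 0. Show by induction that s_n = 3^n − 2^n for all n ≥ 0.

Base case: s_0 = 0, and 3^0 − 2^0 = 1 − 1 = 0.
Assume s_m = 3^m − 2^m for some m ≥ 0.
Then s_{m+1} = 3s_m + 2^m = 3·(3^m − 2^m) + 2^m = 3^{m+1} − 3·2^m + 2^m = 3^{m+1} − 2·2^m = 3^{m+1} − 2^{m+1}.
This completes the inductive step, so s_n = 3^n − 2^n for all n ≥ 0.

s_n = 3^n − 2^n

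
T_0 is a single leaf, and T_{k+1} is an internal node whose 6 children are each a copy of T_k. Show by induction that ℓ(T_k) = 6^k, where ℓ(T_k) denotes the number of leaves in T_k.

Base case: ℓ(T_0) = 1, and 6^0 = 1.
Assume ℓ(T_r) = 6^r.
Then ℓ(T_{r+1}) = 6·ℓ(T_r) = 6·6^r = 6^{r+1}.
This completes the inductive step, so ℓ(T_k) = 6^k for all k ≥ 0.

ℓ(T_k) = 6^k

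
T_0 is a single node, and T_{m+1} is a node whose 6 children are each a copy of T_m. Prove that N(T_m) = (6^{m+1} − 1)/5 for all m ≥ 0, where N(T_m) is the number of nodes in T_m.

Base case: N(T_0) = 1, and (6^{0+1} − 1)/5 = 1.
Assume N(T_k) = (6^{k+1} − 1)/5.
Then N(T_{k+1}) = 1 + 6N(T_k) = 1 + 6·(6^{k+1} − 1)/5 = 1 + (6^{k+2} − 6)/5 = (5 + 6^{k+2} − 6)/5 = (6^{k+2} − 1)/5.
This completes the inductive step, so N(T_m) = (6^{m+1} − 1)/5 for all m ≥ 0.

N(T_m) = (6^{m+1} − 1)/5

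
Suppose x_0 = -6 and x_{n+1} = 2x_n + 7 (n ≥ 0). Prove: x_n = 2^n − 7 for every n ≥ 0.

Base case: x_0 = -6, and 2^0 − 7 = 1 − 7 = -6.
Assume x_j = 2^j − 7 for some j ≥ 0.
Then x_{j+1} = 2x_j + 7 = 2·(2^j − 7) + 7 = 2^{j+1} − 14 + 7 = 2^{j+1} − 7.
By induction, x_n = 2^n − 7 for all n ≥ 0.

x_n = 2^n − 7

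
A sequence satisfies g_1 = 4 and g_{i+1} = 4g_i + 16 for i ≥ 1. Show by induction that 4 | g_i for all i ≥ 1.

Base case: g_1 = 4 = 4·1, so 4 | g_1.
Assume 4 | g_m, so g_m = 4t for some integer t.
Then g_{m+1} = 4g_m + 16 = 4·(4t) + 16 = 4(4t + 4), so 4 | g_{m+1}.
Hence 4 | g_i for every i ≥ 1, by induction.

4 | g_i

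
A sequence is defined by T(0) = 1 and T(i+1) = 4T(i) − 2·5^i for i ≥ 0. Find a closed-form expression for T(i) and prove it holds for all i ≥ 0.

Claim: T(i) = 3·4^i − 2·5^i.

Base case: T(0) = 1, and 3·4^0 − 2·5^0 = 3 − 2 = 1.
Assume T(k) = 3·4^k − 2·5^k for some k ≥ 0.
Then T(k+1) = 4T(k) − 2·5^k = 4·(3·4^k − 2·5^k) − 2·5^k = 3·4^{k+1} − 8·5^k − 2·5^k = 3·4^{k+1} − 10·5^k = 3·4^{k+1} − 2·5^{k+1}.
Hence T(i) = 3·4^i − 2·5^i for every i ≥ 0, by induction.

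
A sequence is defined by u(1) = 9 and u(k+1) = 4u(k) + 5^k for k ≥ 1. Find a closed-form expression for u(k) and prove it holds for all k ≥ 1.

Claim: u(k) = 4^k + 5^k.

Base case: u(1) = 9, and 4^1 + 5^1 = 4 + 5 = 9.
Assume u(m) = 4^m + 5^m for some m ≥ 1.
Then u(m+1) = 4u(m) + 5^m = 4·(4^m + 5^m) + 5^m = 4^{m+1} + 4·5^m + 5^m = 4^{m+1} + 5·5^m = 4^{m+1} + 5^{m+1}.
This completes the inductive step, so u(k) = 4^k + 5^k for all k ≥ 1.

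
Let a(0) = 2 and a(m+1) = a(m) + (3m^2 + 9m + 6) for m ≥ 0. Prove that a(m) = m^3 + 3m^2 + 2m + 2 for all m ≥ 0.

Base case: a(0) = 2, and 0^3 + 3·0^2 + 2·0 + 2 = 2.
Assume a(r) = r^3 + 3r^2 + 2r + 2.
Then a(r+1) = a(r) + (3r^2 + 9r + 6) = (r^3 + 3r^2 + 2r + 2) + (3r^2 + 9r + 6) = r^3 + 6r^2 + 11r + 8,
and (r+1)^3 + 3·(r+1)^2 + 2·(r+1) + 2 = r^3 + 6r^2 + 11r + 8.
This completes the inductive step, so a(m) = m^3 + 3m^2 + 2m + 2 for all m ≥ 0.

a(m) = m^3 + 3m^2 + 2m + 2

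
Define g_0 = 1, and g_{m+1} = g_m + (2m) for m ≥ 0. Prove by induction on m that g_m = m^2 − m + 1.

Base case: g_0 = 1, and 0^2 − 0 + 1 = 1.
Assume g_r = r^2 − r + 1.
Then g_{r+1} = g_r + (2r) = (r^2 − r + 1) + (2r) = r^2 + r + 1,
and (r+1)^2 − (r+1) + 1 = r^2 + r + 1.
This completes the inductive step, so g_m = m^2 − m + 1 for all m ≥ 0.

g_m = m^2 − m + 1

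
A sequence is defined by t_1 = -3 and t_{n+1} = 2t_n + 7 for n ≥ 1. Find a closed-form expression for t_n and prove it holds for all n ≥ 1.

Claim: t_n = 2^{n+1} − 7.

Base case: t_1 = -3, and 2^{1+1} − 7 = 4 − 7 = -3.
Assume t_j = 2^{j+1} − 7 for some j ≥ 1.
Then t_{j+1} = 2t_j + 7 = 2·(2^{j+1} − 7) + 7 = 2^{j+2} − 14 + 7 = 2^{j+2} − 7.
By induction, t_n = 2^{n+1} − 7 for all n ≥ 1.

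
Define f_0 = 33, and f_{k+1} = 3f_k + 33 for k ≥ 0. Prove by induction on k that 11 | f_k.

Base case: f_0 = 33 = 11·3, so 11 | f_0.
Assume 11 | f_j, so f_j = 11t for some integer t.
Then f_{j+1} = 3f_j + 33 = 3·(11t) + 33 = 11(3t + 3), so 11 | f_{j+1}.
So the property holds for j+1, and by induction 11 | f_k for all k ≥ 0.

11 | f_k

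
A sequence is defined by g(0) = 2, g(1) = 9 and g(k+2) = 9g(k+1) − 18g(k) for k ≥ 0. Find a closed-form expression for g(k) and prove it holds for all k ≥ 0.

Claim: g(k) = 3^k + 6^k.

Base cases: g(0) = 2 and 3^0 + 6^0 = 2; g(1) = 9 and 3^1 + 6^1 = 9.
Assume g(j) = 3^j + 6^j for all 0 ≤ j ≤ r, where r ≥ 1.
Then g(r+1) = 9g(r) − 18g(r−1) = 9·(3^r + 6^r) − 18·(3^{r−1} + 6^{r−1}) = (9·3 − 18)3^{r−1} + (9·6 − 18)6^{r−1} = 9·3^{r−1} + 36·6^{r−1} = 3^{r+1} + 6^{r+1}.
By strong induction, g(k) = 3^k + 6^k for all k ≥ 0.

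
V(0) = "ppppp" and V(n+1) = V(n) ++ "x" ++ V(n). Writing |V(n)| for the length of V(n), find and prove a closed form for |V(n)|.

Claim: |V(n)| = 6·2^n − 1.

Base case: |V(0)| = 5, and 6·2^0 − 1 = 5.
Assume |V(j)| = 6·2^j − 1.
Then |V(j+1)| = |V(j)| + 1 + |V(j)| = 2|V(j)| + 1 = 2(6·2^j − 1) + 1 = 6·2^{j+1} − 2 + 1 = 6·2^{j+1} − 1.
So the formula holds for j+1, and by induction |V(n)| = 6·2^n − 1 for all n ≥ 0.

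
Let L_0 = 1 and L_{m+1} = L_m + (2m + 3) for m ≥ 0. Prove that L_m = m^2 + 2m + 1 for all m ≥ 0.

Base case: L_0 = 1, and 0^2 + 2·0 + 1 = 1.
Assume L_j = j^2 + 2j + 1.
Then L_{j+1} = L_j + (2j + 3) = (j^2 + 2j + 1) + (2j + 3) = j^2 + 4j + 4,
and (j+1)^2 + 2·(j+1) + 1 = j^2 + 4j + 4.
Hence L_m = m^2 + 2m + 1 for every m ≥ 0, by induction.

L_m = m^2 + 2m + 1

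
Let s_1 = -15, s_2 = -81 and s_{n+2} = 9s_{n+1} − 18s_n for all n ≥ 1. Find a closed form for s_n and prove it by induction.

Claim: s_n = -3^n − 2·6^n.

Base cases: s_1 = -15 and -3^1 − 2·6^1 = -15; s_2 = -81 and -3^2 − 2·6^2 = -81.
Assume s_i = -3^i − 2·6^i for all 1 ≤ i ≤ j, where j ≥ 2.
Then s_{j+1} = 9s_j − 18s_{j−1} = 9·(-3^j − 2·6^j) − 18·(-3^{j−1} − 2·6^{j−1}) = -(9·3 − 18)3^{j−1} − 2·(9·6 − 18)6^{j−1} = -9·3^{j−1} − 72·6^{j−1} = -3^{j+1} − 2·6^{j+1}.
So the formula holds for j+1, and by strong induction s_n = -3^n − 2·6^n for all n ≥ 1.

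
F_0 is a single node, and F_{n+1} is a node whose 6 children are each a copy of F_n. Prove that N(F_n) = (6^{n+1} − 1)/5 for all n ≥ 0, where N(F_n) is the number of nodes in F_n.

Base case: N(F_0) = 1, and (6^{0+1} − 1)/5 = 1.
Assume N(F_j) = (6^{j+1} − 1)/5.
Then N(F_{j+1}) = 1 + 6N(F_j) = 1 + 6·(6^{j+1} − 1)/5 = 1 + (6^{j+2} − 6)/5 = (5 + 6^{j+2} − 6)/5 = (6^{j+2} − 1)/5.
By induction, N(F_n) = (6^{n+1} − 1)/5 for all n ≥ 0.

N(F_n) = (6^{n+1} − 1)/5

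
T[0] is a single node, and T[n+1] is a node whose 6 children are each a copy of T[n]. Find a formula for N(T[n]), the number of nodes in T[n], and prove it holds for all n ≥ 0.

Claim: N(T[n]) = (6^{n+1} − 1)/5.

Base case: N(T[0]) = 1, and (6^{0+1} − 1)/5 = 1.
Assume N(T[k]) = (6^{k+1} − 1)/5.
Then N(T[k+1]) = 1 + 6N(T[k]) = 1 + 6·(6^{k+1} − 1)/5 = 1 + (6^{k+2} − 6)/5 = (5 + 6^{k+2} − 6)/5 = (6^{k+2} − 1)/5.
This completes the inductive step, so N(T[n]) = (6^{n+1} − 1)/5 for all n ≥ 0.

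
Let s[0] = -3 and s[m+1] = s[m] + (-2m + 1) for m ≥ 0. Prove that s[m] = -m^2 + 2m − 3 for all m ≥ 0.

Base case: s[0] = -3, and -0^2 + 2·0 − 3 = -3.
Assume s[r] = -r^2 + 2r − 3.
Then s[r+1] = s[r] + (-2r + 1) = (-r^2 + 2r − 3) + (-2r + 1) = -r^2 − 2,
and -(r+1)^2 + 2·(r+1) − 3 = -r^2 − 2.
Hence s[m] = -m^2 + 2m − 3 for every m ≥ 0, by induction.

s[m] = -m^2 + 2m − 3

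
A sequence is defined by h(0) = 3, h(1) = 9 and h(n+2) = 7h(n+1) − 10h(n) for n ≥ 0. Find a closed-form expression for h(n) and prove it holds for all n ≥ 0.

Claim: h(n) = 2·2^n + 5^n.

Base cases: h(0) = 3 and 2·2^0 + 5^0 = 3; h(1) = 9 and 2·2^1 + 5^1 = 9.
Assume h(i) = 2·2^i + 5^i for all 0 ≤ i ≤ j, where j ≥ 1.
Then h(j+1) = 7h(j) − 10h(j−1) = 7·(2·2^j + 5^j) − 10·(2·2^{j−1} + 5^{j−1}) = 2·(7·2 − 10)2^{j−1} + (7·5 − 10)5^{j−1} = 8·2^{j−1} + 25·5^{j−1} = 2·2^{j+1} + 5^{j+1}.
Hence h(n) = 2·2^n + 5^n for every n ≥ 0, by strong induction.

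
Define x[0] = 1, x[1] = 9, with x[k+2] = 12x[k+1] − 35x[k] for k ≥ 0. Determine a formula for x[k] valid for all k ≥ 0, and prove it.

Claim: x[k] = -5^k + 2·7^k.

Base cases: x[0] = 1 and -5^0 + 2·7^0 = 1; x[1] = 9 and -5^1 + 2·7^1 = 9.
Assume x[i] = -5^i + 2·7^i for all 0 ≤ i ≤ j, where j ≥ 1.
Then x[j+1] = 12x[j] − 35x[j−1] = 12·(-5^j + 2·7^j) − 35·(-5^{j−1} + 2·7^{j−1}) = -(12·5 − 35)5^{j−1} + 2·(12·7 − 35)7^{j−1} = -25·5^{j−1} + 98·7^{j−1} = -5^{j+1} + 2·7^{j+1}.
So the formula holds for j+1, and by strong induction x[k] = -5^k + 2·7^k for all k ≥ 0.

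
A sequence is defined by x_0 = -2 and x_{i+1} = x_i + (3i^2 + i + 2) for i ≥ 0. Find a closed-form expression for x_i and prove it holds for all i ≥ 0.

Claim: x_i = i^3 − i^2 + 2i − 2.

Base case: x_0 = -2, and 0^3 − 0^2 + 2·0 − 2 = -2.
Assume x_r = r^3 − r^2 + 2r − 2.
Then x_{r+1} = x_r + (3r^2 + r + 2) = (r^3 − r^2 + 2r − 2) + (3r^2 + r + 2) = r^3 + 2r^2 + 3r,
and (r+1)^3 − (r+1)^2 + 2·(r+1) − 2 = r^3 + 2r^2 + 3r.
By induction, x_i = i^3 − i^2 + 2i − 2 for all i ≥ 0.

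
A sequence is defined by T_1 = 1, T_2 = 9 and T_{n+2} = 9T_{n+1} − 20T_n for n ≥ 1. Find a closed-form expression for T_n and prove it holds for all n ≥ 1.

Claim: T_n = 5^n − 4^n.

Base cases: T_1 = 1 and 5^1 − 4^1 = 1; T_2 = 9 and 5^2 − 4^2 = 9.
Assume T_j = 5^j − 4^j for all 1 ≤ j ≤ r, where r ≥ 2.
Then T_{r+1} = 9T_r − 20T_{r−1} = 9·(5^r − 4^r) − 20·(5^{r−1} − 4^{r−1}) = (9·5 − 20)5^{r−1} − (9·4 − 20)4^{r−1} = 25·5^{r−1} − 16·4^{r−1} = 5^{r+1} − 4^{r+1}.
This completes the inductive step, so T_n = 5^n − 4^n for all n ≥ 1.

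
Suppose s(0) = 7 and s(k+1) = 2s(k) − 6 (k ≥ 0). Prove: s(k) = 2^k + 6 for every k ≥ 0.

Base case: s(0) = 7, and 2^0 + 6 = 1 + 6 = 7.
Assume s(r) = 2^r + 6 for some r ≥ 0.
Then s(r+1) = 2s(r) − 6 = 2·(2^r + 6) − 6 = 2^{r+1} + 12 − 6 = 2^{r+1} + 6.
Hence s(k) = 2^k + 6 for every k ≥ 0, by induction.

s(k) = 2^k + 6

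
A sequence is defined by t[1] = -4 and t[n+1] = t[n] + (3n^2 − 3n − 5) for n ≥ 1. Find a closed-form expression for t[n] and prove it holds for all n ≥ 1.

Claim: t[n] = n^3 − 3n^2 − 3n + 1.

Base case: t[1] = -4, and 1^3 − 3·1^2 − 3·1 + 1 = -4.
Assume t[k] = k^3 − 3k^2 − 3k + 1.
Then t[k+1] = t[k] + (3k^2 − 3k − 5) = (k^3 − 3k^2 − 3k + 1) + (3k^2 − 3k − 5) = k^3 − 6k − 4,
and (k+1)^3 − 3·(k+1)^2 − 3·(k+1) + 1 = k^3 − 6k − 4.
This completes the inductive step, so t[n] = n^3 − 3n^2 − 3n + 1 for all n ≥ 1.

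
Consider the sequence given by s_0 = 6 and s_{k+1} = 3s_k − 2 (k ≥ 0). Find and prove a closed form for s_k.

Claim: s_k = 5·3^k + 1.

Base case: s_0 = 6, and 5·3^0 + 1 = 5 + 1 = 6.
Assume s_j = 5·3^j + 1 for some j ≥ 0.
Then s_{j+1} = 3s_j − 2 = 3·(5·3^j + 1) − 2 = 15·3^j + 3 − 2 = 5·3^{j+1} + 1.
So the formula holds for j+1, and by induction s_k = 5·3^k + 1 for all k ≥ 0.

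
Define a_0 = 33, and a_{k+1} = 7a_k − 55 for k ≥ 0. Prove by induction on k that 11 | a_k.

Base case: a_0 = 33 = 11·3, so 11 | a_0.
Assume 11 | a_m, so a_m = 11t for some integer t.
Then a_{m+1} = 7a_m − 55 = 7·(11t) − 55 = 11(7t − 5), so 11 | a_{m+1}.
This completes the inductive step, so 11 | a_k for all k ≥ 0.

11 | a_k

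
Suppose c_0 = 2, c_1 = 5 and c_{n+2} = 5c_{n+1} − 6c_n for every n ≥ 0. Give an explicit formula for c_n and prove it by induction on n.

Claim: c_n = 2^n + 3^n.

Base cases: c_0 = 2 and 2^0 + 3^0 = 2; c_1 = 5 and 2^1 + 3^1 = 5.
Assume c_j = 2^j + 3^j for all 0 ≤ j ≤ r, where r ≥ 1.
Then c_{r+1} = 5c_r − 6c_{r−1} = 5·(2^r + 3^r) − 6·(2^{r−1} + 3^{r−1}) = (5·2 − 6)2^{r−1} + (5·3 − 6)3^{r−1} = 4·2^{r−1} + 9·3^{r−1} = 2^{r+1} + 3^{r+1}.
So the formula holds for r+1, and by strong induction c_n = 2^n + 3^n for all n ≥ 0.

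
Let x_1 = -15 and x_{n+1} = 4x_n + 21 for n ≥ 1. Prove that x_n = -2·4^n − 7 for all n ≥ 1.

Base case: x_1 = -15, and -2·4^1 − 7 = -8 − 7 = -15.
Assume x_k = -2·4^k − 7 for some k ≥ 1.
Then x_{k+1} = 4x_k + 21 = 4·(-2·4^k − 7) + 21 = -8·4^k − 28 + 21 = -2·4^{k+1} − 7.
This completes the inductive step, so x_n = -2·4^n − 7 for all n ≥ 1.

x_n = -2·4^n − 7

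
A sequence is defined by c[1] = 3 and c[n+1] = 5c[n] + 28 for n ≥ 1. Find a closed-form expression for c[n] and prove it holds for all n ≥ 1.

Claim: c[n] = 2·5^n − 7.

Base case: c[1] = 3, and 2·5^1 − 7 = 10 − 7 = 3.
Assume c[r] = 2·5^r − 7 for some r ≥ 1.
Then c[r+1] = 5c[r] + 28 = 5·(2·5^r − 7) + 28 = 10·5^r − 35 + 28 = 2·5^{r+1} − 7.
By induction, c[n] = 2·5^n − 7 for all n ≥ 1.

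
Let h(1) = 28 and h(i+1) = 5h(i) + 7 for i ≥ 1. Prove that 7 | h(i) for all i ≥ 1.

Base case: h(1) = 28 = 7·4, so 7 | h(1).
Assume 7 | h(m), so h(m) = 7t for some integer t.
Then h(m+1) = 5h(m) + 7 = 5·(7t) + 7 = 7(5t + 1), so 7 | h(m+1).
By induction, 7 | h(i) for all i ≥ 1.

7 | h(i)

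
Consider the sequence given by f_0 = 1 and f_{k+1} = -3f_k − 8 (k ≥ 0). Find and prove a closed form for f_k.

Claim: f_k = 3·(-3)^k − 2.

Base case: f_0 = 1, and 3·(-3)^0 − 2 = 3 − 2 = 1.
Assume f_j = 3·(-3)^j − 2 for some j ≥ 0.
Then f_{j+1} = -3f_j − 8 = -3·(3·(-3)^j − 2) − 8 = -9·(-3)^j + 6 − 8 = 3·(-3)^{j+1} − 2.
So the formula holds for j+1, and by induction f_k = 3·(-3)^k − 2 for all k ≥ 0.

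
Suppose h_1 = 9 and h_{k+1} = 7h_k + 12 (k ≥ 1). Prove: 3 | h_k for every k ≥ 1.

Base case: h_1 = 9 = 3·3, so 3 | h_1.
Assume 3 | h_j, so h_j = 3t for some integer t.
Then h_{j+1} = 7h_j + 12 = 7·(3t) + 12 = 3(7t + 4), so 3 | h_{j+1}.
So the property holds for j+1, and by induction 3 | h_k for all k ≥ 1.

3 | h_k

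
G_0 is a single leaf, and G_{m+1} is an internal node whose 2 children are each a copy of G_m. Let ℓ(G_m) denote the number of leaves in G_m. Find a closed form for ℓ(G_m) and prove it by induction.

Claim: ℓ(G_m) = 2^m.

Base case: ℓ(G_0) = 1, and 2^0 = 1.
Assume ℓ(G_k) = 2^k.
Then ℓ(G_{k+1}) = 2·ℓ(G_k) = 2·2^k = 2^{k+1}.
So the formula holds for k+1, and by induction ℓ(G_m) = 2^m for all m ≥ 0.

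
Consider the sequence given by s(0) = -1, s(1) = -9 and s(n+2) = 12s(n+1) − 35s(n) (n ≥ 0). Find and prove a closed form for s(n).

Claim: s(n) = 5^n − 2·7^n.

Base cases: s(0) = -1 and 5^0 − 2·7^0 = -1; s(1) = -9 and 5^1 − 2·7^1 = -9.
Assume s(j) = 5^j − 2·7^j for all 0 ≤ j ≤ r, where r ≥ 1.
Then s(r+1) = 12s(r) − 35s(r−1) = 12·(5^r − 2·7^r) − 35·(5^{r−1} − 2·7^{r−1}) = (12·5 − 35)5^{r−1} − 2·(12·7 − 35)7^{r−1} = 25·5^{r−1} − 98·7^{r−1} = 5^{r+1} − 2·7^{r+1}.
So the formula holds for r+1, and by strong induction s(n) = 5^n − 2·7^n for all n ≥ 0.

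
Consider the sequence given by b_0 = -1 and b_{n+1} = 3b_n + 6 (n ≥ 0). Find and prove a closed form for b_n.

Claim: b_n = 2·3^n − 3.

Base case: b_0 = -1, and 2·3^0 − 3 = 2 − 3 = -1.
Assume b_m = 2·3^m − 3 for some m ≥ 0.
Then b_{m+1} = 3b_m + 6 = 3·(2·3^m − 3) + 6 = 6·3^m − 9 + 6 = 2·3^{m+1} − 3.
This completes the inductive step, so b_n = 2·3^n − 3 for all n ≥ 0.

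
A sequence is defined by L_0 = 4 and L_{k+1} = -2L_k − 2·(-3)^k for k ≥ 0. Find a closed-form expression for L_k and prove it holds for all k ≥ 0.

Claim: L_k = 2·(-2)^k + 2·(-3)^k.

Base case: L_0 = 4, and 2·(-2)^0 + 2·(-3)^0 = 2 + 2 = 4.
Assume L_r = 2·(-2)^r + 2·(-3)^r for some r ≥ 0.
Then L_{r+1} = -2L_r − 2·(-3)^r = -2·(2·(-2)^r + 2·(-3)^r) − 2·(-3)^r = 2·(-2)^{r+1} − 4·(-3)^r − 2·(-3)^r = 2·(-2)^{r+1} − 6·(-3)^r = 2·(-2)^{r+1} + 2·(-3)^{r+1}.
Hence L_k = 2·(-2)^k + 2·(-3)^k for every k ≥ 0, by induction.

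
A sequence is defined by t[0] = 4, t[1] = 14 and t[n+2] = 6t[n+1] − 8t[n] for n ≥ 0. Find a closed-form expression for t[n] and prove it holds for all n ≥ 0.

Claim: t[n] = 3·4^n + 2^n.

Base cases: t[0] = 4 and 3·4^0 + 2^0 = 4; t[1] = 14 and 3·4^1 + 2^1 = 14.
Assume t[j] = 3·4^j + 2^j for all 0 ≤ j ≤ r, where r ≥ 1.
Then t[r+1] = 6t[r] − 8t[r−1] = 6·(3·4^r + 2^r) − 8·(3·4^{r−1} + 2^{r−1}) = 3·(6·4 − 8)4^{r−1} + (6·2 − 8)2^{r−1} = 48·4^{r−1} + 4·2^{r−1} = 3·4^{r+1} + 2^{r+1}.
Hence t[n] = 3·4^n + 2^n for every n ≥ 0, by strong induction.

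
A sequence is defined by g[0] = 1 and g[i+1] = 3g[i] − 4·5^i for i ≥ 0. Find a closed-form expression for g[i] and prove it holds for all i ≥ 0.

Claim: g[i] = 3·3^i − 2·5^i.

Base case: g[0] = 1, and 3·3^0 − 2·5^0 = 3 − 2 = 1.
Assume g[m] = 3·3^m − 2·5^m for some m ≥ 0.
Then g[m+1] = 3g[m] − 4·5^m = 3·(3·3^m − 2·5^m) − 4·5^m = 3·3^{m+1} − 6·5^m − 4·5^m = 3·3^{m+1} − 10·5^m = 3·3^{m+1} − 2·5^{m+1}.
By induction, g[i] = 3·3^i − 2·5^i for all i ≥ 0.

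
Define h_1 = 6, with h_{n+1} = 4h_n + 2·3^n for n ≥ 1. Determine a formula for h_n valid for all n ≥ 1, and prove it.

Claim: h_n = 3·4^n − 2·3^n.

Base case: h_1 = 6, and 3·4^1 − 2·3^1 = 12 − 6 = 6.
Assume h_r = 3·4^r − 2·3^r for some r ≥ 1.
Then h_{r+1} = 4h_r + 2·3^r = 4·(3·4^r − 2·3^r) + 2·3^r = 3·4^{r+1} − 8·3^r + 2·3^r = 3·4^{r+1} − 6·3^r = 3·4^{r+1} − 2·3^{r+1}.
So the formula holds for r+1, and by induction h_n = 3·4^n − 2·3^n for all n ≥ 1.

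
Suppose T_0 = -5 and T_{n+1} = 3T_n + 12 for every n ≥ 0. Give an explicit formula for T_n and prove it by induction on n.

Claim: T_n = 3^n − 6.

Base case: T_0 = -5, and 3^0 − 6 = 1 − 6 = -5.
Assume T_r = 3^r − 6 for some r ≥ 0.
Then T_{r+1} = 3T_r + 12 = 3·(3^r − 6) + 12 = 3^{r+1} − 18 + 12 = 3^{r+1} − 6.
Hence T_n = 3^n − 6 for every n ≥ 0, by induction.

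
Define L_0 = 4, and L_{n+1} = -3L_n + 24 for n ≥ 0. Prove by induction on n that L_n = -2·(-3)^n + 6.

Base case: L_0 = 4, and -2·(-3)^0 + 6 = -2 + 6 = 4.
Assume L_r = -2·(-3)^r + 6 for some r ≥ 0.
Then L_{r+1} = -3L_r + 24 = -3·(-2·(-3)^r + 6) + 24 = 6·(-3)^r − 18 + 24 = -2·(-3)^{r+1} + 6.
By induction, L_n = -2·(-3)^n + 6 for all n ≥ 0.

L_n = -2·(-3)^n + 6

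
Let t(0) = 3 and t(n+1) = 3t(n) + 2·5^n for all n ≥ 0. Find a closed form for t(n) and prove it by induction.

Claim: t(n) = 2·3^n + 5^n.

Base case: t(0) = 3, and 2·3^0 + 5^0 = 2 + 1 = 3.
Assume t(m) = 2·3^m + 5^m for some m ≥ 0.
Then t(m+1) = 3t(m) + 2·5^m = 3·(2·3^m + 5^m) + 2·5^m = 2·3^{m+1} + 3·5^m + 2·5^m = 2·3^{m+1} + 5·5^m = 2·3^{m+1} + 5^{m+1}.
This completes the inductive step, so t(n) = 2·3^n + 5^n for all n ≥ 0.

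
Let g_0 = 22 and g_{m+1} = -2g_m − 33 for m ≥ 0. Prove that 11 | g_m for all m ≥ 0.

Base case: g_0 = 22 = 11·2, so 11 | g_0.
Assume 11 | g_k, so g_k = 11t for some integer t.
Then g_{k+1} = -2g_k − 33 = -2·(11t) − 33 = 11(-2t − 3), so 11 | g_{k+1}.
This completes the inductive step, so 11 | g_m for all m ≥ 0.

11 | g_m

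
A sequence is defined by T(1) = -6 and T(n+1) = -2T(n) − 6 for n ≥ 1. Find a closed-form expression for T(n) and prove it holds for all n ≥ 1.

Claim: T(n) = 2·(-2)^n − 2.

Base case: T(1) = -6, and 2·(-2)^1 − 2 = -4 − 2 = -6.
Assume T(r) = 2·(-2)^r − 2 for some r ≥ 1.
Then T(r+1) = -2T(r) − 6 = -2·(2·(-2)^r − 2) − 6 = -4·(-2)^r + 4 − 6 = 2·(-2)^{r+1} − 2.
By induction, T(n) = 2·(-2)^n − 2 for all n ≥ 1.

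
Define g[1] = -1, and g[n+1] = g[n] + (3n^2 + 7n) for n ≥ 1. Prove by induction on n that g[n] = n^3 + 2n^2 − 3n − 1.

Base case: g[1] = -1, and 1^3 + 2·1^2 − 3·1 − 1 = -1.
Assume g[r] = r^3 + 2r^2 − 3r − 1.
Then g[r+1] = g[r] + (3r^2 + 7r) = (r^3 + 2r^2 − 3r − 1) + (3r^2 + 7r) = r^3 + 5r^2 + 4r − 1,
and (r+1)^3 + 2·(r+1)^2 − 3·(r+1) − 1 = r^3 + 5r^2 + 4r − 1.
By induction, g[n] = n^3 + 2n^2 − 3n − 1 for all n ≥ 1.

g[n] = n^3 + 2n^2 − 3n − 1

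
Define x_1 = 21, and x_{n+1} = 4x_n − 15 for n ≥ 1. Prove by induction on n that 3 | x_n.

Base case: x_1 = 21 = 3·7, so 3 | x_1.
Assume 3 | x_m, so x_m = 3t for some integer t.
Then x_{m+1} = 4x_m − 15 = 4·(3t) − 15 = 3(4t − 5), so 3 | x_{m+1}.
Hence 3 | x_n for every n ≥ 1, by induction.

3 | x_n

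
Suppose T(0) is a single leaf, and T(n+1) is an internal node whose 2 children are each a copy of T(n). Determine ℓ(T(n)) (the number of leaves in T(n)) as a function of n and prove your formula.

Claim: ℓ(T(n)) = 2^n.

Base case: ℓ(T(0)) = 1, and 2^0 = 1.
Assume ℓ(T(j)) = 2^j.
Then ℓ(T(j+1)) = 2·ℓ(T(j)) = 2·2^j = 2^{j+1}.
Hence ℓ(T(n)) = 2^n for every n ≥ 0, by induction.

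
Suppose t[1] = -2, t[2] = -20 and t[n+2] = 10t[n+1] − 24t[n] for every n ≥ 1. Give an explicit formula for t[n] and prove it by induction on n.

Claim: t[n] = 4^n − 6^n.

Base cases: t[1] = -2 and 4^1 − 6^1 = -2; t[2] = -20 and 4^2 − 6^2 = -20.
Assume t[j] = 4^j − 6^j for all 1 ≤ j ≤ m, where m ≥ 2.
Then t[m+1] = 10t[m] − 24t[m−1] = 10·(4^m − 6^m) − 24·(4^{m−1} − 6^{m−1}) = (10·4 − 24)4^{m−1} − (10·6 − 24)6^{m−1} = 16·4^{m−1} − 36·6^{m−1} = 4^{m+1} − 6^{m+1}.
So the formula holds for m+1, and by strong induction t[n] = 4^n − 6^n for all n ≥ 1.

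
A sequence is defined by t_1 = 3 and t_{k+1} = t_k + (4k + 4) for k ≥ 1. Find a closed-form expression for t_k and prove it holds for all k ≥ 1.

Claim: t_k = 2k^2 + 2k − 1.

Base case: t_1 = 3, and 2·1^2 + 2·1 − 1 = 3.
Assume t_j = 2j^2 + 2j − 1.
Then t_{j+1} = t_j + (4j + 4) = (2j^2 + 2j − 1) + (4j + 4) = 2j^2 + 6j + 3,
and 2·(j+1)^2 + 2·(j+1) − 1 = 2j^2 + 6j + 3.
By induction, t_k = 2k^2 + 2k − 1 for all k ≥ 1.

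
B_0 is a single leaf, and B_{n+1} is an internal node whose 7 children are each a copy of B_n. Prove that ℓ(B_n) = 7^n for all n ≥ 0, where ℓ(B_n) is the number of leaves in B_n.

Base case: ℓ(B_0) = 1, and 7^0 = 1.
Assume ℓ(B_j) = 7^j.
Then ℓ(B_{j+1}) = 7·ℓ(B_j) = 7·7^j = 7^{j+1}.
By induction, ℓ(B_n) = 7^n for all n ≥ 0.

ℓ(B_n) = 7^n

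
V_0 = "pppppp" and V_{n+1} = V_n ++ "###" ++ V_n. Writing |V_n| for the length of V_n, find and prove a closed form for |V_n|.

Claim: |V_n| = 9·2^n − 3.

Base case: |V_0| = 6, and 9·2^0 − 3 = 6.
Assume |V_m| = 9·2^m − 3.
Then |V_{m+1}| = |V_m| + 3 + |V_m| = 2|V_m| + 3 = 2(9·2^m − 3) + 3 = 9·2^{m+1} − 6 + 3 = 9·2^{m+1} − 3.
Hence |V_n| = 9·2^n − 3 for every n ≥ 0, by induction.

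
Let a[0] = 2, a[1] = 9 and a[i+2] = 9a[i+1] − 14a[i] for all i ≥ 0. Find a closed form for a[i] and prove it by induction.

Claim: a[i] = 2^i + 7^i.

Base cases: a[0] = 2 and 2^0 + 7^0 = 2; a[1] = 9 and 2^1 + 7^1 = 9.
Assume a[j] = 2^j + 7^j for all 0 ≤ j ≤ k, where k ≥ 1.
Then a[k+1] = 9a[k] − 14a[k−1] = 9·(2^k + 7^k) − 14·(2^{k−1} + 7^{k−1}) = (9·2 − 14)2^{k−1} + (9·7 − 14)7^{k−1} = 4·2^{k−1} + 49·7^{k−1} = 2^{k+1} + 7^{k+1}.
So the formula holds for k+1, and by strong induction a[i] = 2^i + 7^i for all i ≥ 0.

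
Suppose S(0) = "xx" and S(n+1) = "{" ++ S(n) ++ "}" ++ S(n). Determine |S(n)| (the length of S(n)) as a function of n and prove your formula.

Claim: |S(n)| = 2^{n+2} − 2.

Base case: |S(0)| = 2, and 2^{0+2} − 2 = 2.
Assume |S(j)| = 2^{j+2} − 2.
Then |S(j+1)| = 1 + |S(j)| + 1 + |S(j)| = 2|S(j)| + 2 = 2(2^{j+2} − 2) + 2 = 2^{j+3} − 4 + 2 = 2^{j+3} − 2.
This completes the inductive step, so |S(n)| = 2^{n+2} − 2 for all n ≥ 0.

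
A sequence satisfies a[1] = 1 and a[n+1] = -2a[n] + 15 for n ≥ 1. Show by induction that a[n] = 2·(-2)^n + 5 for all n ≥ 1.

Base case: a[1] = 1, and 2·(-2)^1 + 5 = -4 + 5 = 1.
Assume a[k] = 2·(-2)^k + 5 for some k ≥ 1.
Then a[k+1] = -2a[k] + 15 = -2·(2·(-2)^k + 5) + 15 = -4·(-2)^k − 10 + 15 = 2·(-2)^{k+1} + 5.
So the formula holds for k+1, and by induction a[n] = 2·(-2)^n + 5 for all n ≥ 1.

a[n] = 2·(-2)^n + 5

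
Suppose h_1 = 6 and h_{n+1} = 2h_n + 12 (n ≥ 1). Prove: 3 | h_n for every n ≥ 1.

Base case: h_1 = 6 = 3·2, so 3 | h_1.
Assume 3 | h_k, so h_k = 3t for some integer t.
Then h_{k+1} = 2h_k + 12 = 2·(3t) + 12 = 3(2t + 4), so 3 | h_{k+1}.
Hence 3 | h_n for every n ≥ 1, by induction.

3 | h_n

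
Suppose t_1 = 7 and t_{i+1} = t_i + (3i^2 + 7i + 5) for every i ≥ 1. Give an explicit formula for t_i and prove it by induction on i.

Claim: t_i = i^3 + 2i^2 + 2i + 2.

Base case: t_1 = 7, and 1^3 + 2·1^2 + 2·1 + 2 = 7.
Assume t_r = r^3 + 2r^2 + 2r + 2.
Then t_{r+1} = t_r + (3r^2 + 7r + 5) = (r^3 + 2r^2 + 2r + 2) + (3r^2 + 7r + 5) = r^3 + 5r^2 + 9r + 7,
and (r+1)^3 + 2·(r+1)^2 + 2·(r+1) + 2 = r^3 + 5r^2 + 9r + 7.
By induction, t_i = i^3 + 2i^2 + 2i + 2 for all i ≥ 1.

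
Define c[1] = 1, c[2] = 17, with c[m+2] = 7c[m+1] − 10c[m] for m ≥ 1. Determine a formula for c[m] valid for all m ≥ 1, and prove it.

Claim: c[m] = 5^m − 2·2^m.

Base cases: c[1] = 1 and 5^1 − 2·2^1 = 1; c[2] = 17 and 5^2 − 2·2^2 = 17.
Assume c[i] = 5^i − 2·2^i for all 1 ≤ i ≤ j, where j ≥ 2.
Then c[j+1] = 7c[j] − 10c[j−1] = 7·(5^j − 2·2^j) − 10·(5^{j−1} − 2·2^{j−1}) = (7·5 − 10)5^{j−1} − 2·(7·2 − 10)2^{j−1} = 25·5^{j−1} − 8·2^{j−1} = 5^{j+1} − 2·2^{j+1}.
Hence c[m] = 5^m − 2·2^m for every m ≥ 1, by strong induction.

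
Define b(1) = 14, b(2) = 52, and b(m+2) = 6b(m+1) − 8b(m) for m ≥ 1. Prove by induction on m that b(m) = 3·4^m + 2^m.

Base cases: b(1) = 14 and 3·4^1 + 2^1 = 14; b(2) = 52 and 3·4^2 + 2^2 = 52.
Assume b(j) = 3·4^j + 2^j for all 1 ≤ j ≤ k, where k ≥ 2.
Then b(k+1) = 6b(k) − 8b(k−1) = 6·(3·4^k + 2^k) − 8·(3·4^{k−1} + 2^{k−1}) = 3·(6·4 − 8)4^{k−1} + (6·2 − 8)2^{k−1} = 48·4^{k−1} + 4·2^{k−1} = 3·4^{k+1} + 2^{k+1}.
This completes the inductive step, so b(m) = 3·4^m + 2^m for all m ≥ 1.

b(m) = 3·4^m + 2^m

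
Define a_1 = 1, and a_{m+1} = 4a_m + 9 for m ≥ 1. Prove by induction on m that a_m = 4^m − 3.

Base case: a_1 = 1, and 4^1 − 3 = 4 − 3 = 1.
Assume a_j = 4^j − 3 for some j ≥ 1.
Then a_{j+1} = 4a_j + 9 = 4·(4^j − 3) + 9 = 4^{j+1} − 12 + 9 = 4^{j+1} − 3.
This completes the inductive step, so a_m = 4^m − 3 for all m ≥ 1.

a_m = 4^m − 3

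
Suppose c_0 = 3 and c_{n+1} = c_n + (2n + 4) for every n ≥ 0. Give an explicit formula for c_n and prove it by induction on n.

Claim: c_n = n^2 + 3n + 3.

Base case: c_0 = 3, and 0^2 + 3·0 + 3 = 3.
Assume c_j = j^2 + 3j + 3.
Then c_{j+1} = c_j + (2j + 4) = (j^2 + 3j + 3) + (2j + 4) = j^2 + 5j + 7,
and (j+1)^2 + 3·(j+1) + 3 = j^2 + 5j + 7.
By induction, c_n = n^2 + 3n + 3 for all n ≥ 0.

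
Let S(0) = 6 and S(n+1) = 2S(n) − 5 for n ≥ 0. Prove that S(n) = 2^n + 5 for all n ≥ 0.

Base case: S(0) = 6, and 2^0 + 5 = 1 + 5 = 6.
Assume S(r) = 2^r + 5 for some r ≥ 0.
Then S(r+1) = 2S(r) − 5 = 2·(2^r + 5) − 5 = 2^{r+1} + 10 − 5 = 2^{r+1} + 5.
Hence S(n) = 2^n + 5 for every n ≥ 0, by induction.

S(n) = 2^n + 5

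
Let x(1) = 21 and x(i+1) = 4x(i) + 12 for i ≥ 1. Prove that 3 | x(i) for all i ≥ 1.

Base case: x(1) = 21 = 3·7, so 3 | x(1).
Assume 3 | x(k), so x(k) = 3t for some integer t.
Then x(k+1) = 4x(k) + 12 = 4·(3t) + 12 = 3(4t + 4), so 3 | x(k+1).
This completes the inductive step, so 3 | x(i) for all i ≥ 1.

3 | x(i)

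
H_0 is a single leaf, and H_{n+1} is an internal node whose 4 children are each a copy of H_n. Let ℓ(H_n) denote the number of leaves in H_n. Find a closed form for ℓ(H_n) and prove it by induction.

Claim: ℓ(H_n) = 4^n.

Base case: ℓ(H_0) = 1, and 4^0 = 1.
Assume ℓ(H_j) = 4^j.
Then ℓ(H_{j+1}) = 4·ℓ(H_j) = 4·4^j = 4^{j+1}.
So the formula holds for j+1, and by induction ℓ(H_n) = 4^n for all n ≥ 0.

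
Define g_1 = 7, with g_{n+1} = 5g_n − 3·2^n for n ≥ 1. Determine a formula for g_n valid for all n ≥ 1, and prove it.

Claim: g_n = 5^n + 2^n.

Base case: g_1 = 7, and 5^1 + 2^1 = 5 + 2 = 7.
Assume g_j = 5^j + 2^j for some j ≥ 1.
Then g_{j+1} = 5g_j − 3·2^j = 5·(5^j + 2^j) − 3·2^j = 5^{j+1} + 5·2^j − 3·2^j = 5^{j+1} + 2·2^j = 5^{j+1} + 2^{j+1}.
This completes the inductive step, so g_n = 5^n + 2^n for all n ≥ 1.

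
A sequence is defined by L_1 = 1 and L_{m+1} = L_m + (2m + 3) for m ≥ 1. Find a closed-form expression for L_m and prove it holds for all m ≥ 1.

Claim: L_m = m^2 + 2m − 2.

Base case: L_1 = 1, and 1^2 + 2·1 − 2 = 1.
Assume L_j = j^2 + 2j − 2.
Then L_{j+1} = L_j + (2j + 3) = (j^2 + 2j − 2) + (2j + 3) = j^2 + 4j + 1,
and (j+1)^2 + 2·(j+1) − 2 = j^2 + 4j + 1.
By induction, L_m = m^2 + 2m − 2 for all m ≥ 1.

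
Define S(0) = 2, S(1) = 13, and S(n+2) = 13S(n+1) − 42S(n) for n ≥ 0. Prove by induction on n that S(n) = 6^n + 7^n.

Base cases: S(0) = 2 and 6^0 + 7^0 = 2; S(1) = 13 and 6^1 + 7^1 = 13.
Assume S(j) = 6^j + 7^j for all 0 ≤ j ≤ k, where k ≥ 1.
Then S(k+1) = 13S(k) − 42S(k−1) = 13·(6^k + 7^k) − 42·(6^{k−1} + 7^{k−1}) = (13·6 − 42)6^{k−1} + (13·7 − 42)7^{k−1} = 36·6^{k−1} + 49·7^{k−1} = 6^{k+1} + 7^{k+1}.
So the formula holds for k+1, and by strong induction S(n) = 6^n + 7^n for all n ≥ 0.

S(n) = 6^n + 7^n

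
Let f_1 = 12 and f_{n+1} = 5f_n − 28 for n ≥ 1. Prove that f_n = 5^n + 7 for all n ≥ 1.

Base case: f_1 = 12, and 5^1 + 7 = 5 + 7 = 12.
Assume f_k = 5^k + 7 for some k ≥ 1.
Then f_{k+1} = 5f_k − 28 = 5·(5^k + 7) − 28 = 5^{k+1} + 35 − 28 = 5^{k+1} + 7.
By induction, f_n = 5^n + 7 for all n ≥ 1.

f_n = 5^n + 7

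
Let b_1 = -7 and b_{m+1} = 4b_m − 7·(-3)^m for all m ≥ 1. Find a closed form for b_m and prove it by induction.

Claim: b_m = -4^m + (-3)^m.

Base case: b_1 = -7, and -4^1 + (-3)^1 = -4 − 3 = -7.
Assume b_j = -4^j + (-3)^j for some j ≥ 1.
Then b_{j+1} = 4b_j − 7·(-3)^j = 4·(-4^j + (-3)^j) − 7·(-3)^j = -4^{j+1} + 4·(-3)^j − 7·(-3)^j = -4^{j+1} − 3·(-3)^j = -4^{j+1} + (-3)^{j+1}.
Hence b_m = -4^m + (-3)^m for every m ≥ 1, by induction.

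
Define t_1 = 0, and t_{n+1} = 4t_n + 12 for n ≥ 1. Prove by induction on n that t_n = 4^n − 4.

Base case: t_1 = 0, and 4^1 − 4 = 4 − 4 = 0.
Assume t_m = 4^m − 4 for some m ≥ 1.
Then t_{m+1} = 4t_m + 12 = 4·(4^m − 4) + 12 = 4^{m+1} − 16 + 12 = 4^{m+1} − 4.
This completes the inductive step, so t_n = 4^n − 4 for all n ≥ 1.

t_n = 4^n − 4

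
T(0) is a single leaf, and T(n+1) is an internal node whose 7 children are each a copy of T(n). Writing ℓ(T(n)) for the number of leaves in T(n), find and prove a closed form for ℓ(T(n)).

Claim: ℓ(T(n)) = 7^n.

Base case: ℓ(T(0)) = 1, and 7^0 = 1.
Assume ℓ(T(r)) = 7^r.
Then ℓ(T(r+1)) = 7·ℓ(T(r)) = 7·7^r = 7^{r+1}.
This completes the inductive step, so ℓ(T(n)) = 7^n for all n ≥ 0.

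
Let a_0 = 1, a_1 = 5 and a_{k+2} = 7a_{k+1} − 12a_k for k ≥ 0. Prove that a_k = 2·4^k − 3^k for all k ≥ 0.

Base cases: a_0 = 1 and 2·4^0 − 3^0 = 1; a_1 = 5 and 2·4^1 − 3^1 = 5.
Assume a_j = 2·4^j − 3^j for all 0 ≤ j ≤ m, where m ≥ 1.
Then a_{m+1} = 7a_m − 12a_{m−1} = 7·(2·4^m − 3^m) − 12·(2·4^{m−1} − 3^{m−1}) = 2·(7·4 − 12)4^{m−1} − (7·3 − 12)3^{m−1} = 32·4^{m−1} − 9·3^{m−1} = 2·4^{m+1} − 3^{m+1}.
So the formula holds for m+1, and by strong induction a_k = 2·4^k − 3^k for all k ≥ 0.

a_k = 2·4^k − 3^k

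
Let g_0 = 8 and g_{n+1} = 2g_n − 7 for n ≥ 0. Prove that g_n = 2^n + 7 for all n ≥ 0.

Base case: g_0 = 8, and 2^0 + 7 = 1 + 7 = 8.
Assume g_j = 2^j + 7 for some j ≥ 0.
Then g_{j+1} = 2g_j − 7 = 2·(2^j + 7) − 7 = 2^{j+1} + 14 − 7 = 2^{j+1} + 7.
So the formula holds for j+1, and by induction g_n = 2^n + 7 for all n ≥ 0.

g_n = 2^n + 7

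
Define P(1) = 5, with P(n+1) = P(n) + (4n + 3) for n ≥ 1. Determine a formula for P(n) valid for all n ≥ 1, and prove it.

Claim: P(n) = 2n^2 + n + 2.

Base case: P(1) = 5, and 2·1^2 + 1 + 2 = 5.
Assume P(j) = 2j^2 + j + 2.
Then P(j+1) = P(j) + (4j + 3) = (2j^2 + j + 2) + (4j + 3) = 2j^2 + 5j + 5,
and 2·(j+1)^2 + (j+1) + 2 = 2j^2 + 5j + 5.
This completes the inductive step, so P(n) = 2n^2 + n + 2 for all n ≥ 1.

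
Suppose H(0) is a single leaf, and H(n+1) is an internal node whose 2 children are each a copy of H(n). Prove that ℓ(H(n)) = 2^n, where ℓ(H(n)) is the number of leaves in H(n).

Base case: ℓ(H(0)) = 1, and 2^0 = 1.
Assume ℓ(H(m)) = 2^m.
Then ℓ(H(m+1)) = 2·ℓ(H(m)) = 2·2^m = 2^{m+1}.
This completes the inductive step, so ℓ(H(n)) = 2^n for all n ≥ 0.

ℓ(H(n)) = 2^n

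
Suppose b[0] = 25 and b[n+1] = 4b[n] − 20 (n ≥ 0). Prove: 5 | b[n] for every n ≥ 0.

Base case: b[0] = 25 = 5·5, so 5 | b[0].
Assume 5 | b[k], so b[k] = 5t for some integer t.
Then b[k+1] = 4b[k] − 20 = 4·(5t) − 20 = 5(4t − 4), so 5 | b[k+1].
Hence 5 | b[n] for every n ≥ 0, by induction.

5 | b[n]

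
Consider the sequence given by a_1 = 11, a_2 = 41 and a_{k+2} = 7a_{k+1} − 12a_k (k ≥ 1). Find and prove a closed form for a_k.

Claim: a_k = 2·4^k + 3^k.

Base cases: a_1 = 11 and 2·4^1 + 3^1 = 11; a_2 = 41 and 2·4^2 + 3^2 = 41.
Assume a_i = 2·4^i + 3^i for all 1 ≤ i ≤ j, where j ≥ 2.
Then a_{j+1} = 7a_j − 12a_{j−1} = 7·(2·4^j + 3^j) − 12·(2·4^{j−1} + 3^{j−1}) = 2·(7·4 − 12)4^{j−1} + (7·3 − 12)3^{j−1} = 32·4^{j−1} + 9·3^{j−1} = 2·4^{j+1} + 3^{j+1}.
By strong induction, a_k = 2·4^k + 3^k for all k ≥ 1.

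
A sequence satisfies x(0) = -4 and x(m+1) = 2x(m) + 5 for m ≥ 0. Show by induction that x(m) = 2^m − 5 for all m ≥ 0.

Base case: x(0) = -4, and 2^0 − 5 = 1 − 5 = -4.
Assume x(r) = 2^r − 5 for some r ≥ 0.
Then x(r+1) = 2x(r) + 5 = 2·(2^r − 5) + 5 = 2^{r+1} − 10 + 5 = 2^{r+1} − 5.
Hence x(m) = 2^m − 5 for every m ≥ 0, by induction.

x(m) = 2^m − 5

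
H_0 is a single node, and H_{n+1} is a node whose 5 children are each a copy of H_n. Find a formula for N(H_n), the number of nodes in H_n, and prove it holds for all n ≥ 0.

Claim: N(H_n) = (5^{n+1} − 1)/4.

Base case: N(H_0) = 1, and (5^{0+1} − 1)/4 = 1.
Assume N(H_j) = (5^{j+1} − 1)/4.
Then N(H_{j+1}) = 1 + 5N(H_j) = 1 + 5·(5^{j+1} − 1)/4 = 1 + (5^{j+2} − 5)/4 = (4 + 5^{j+2} − 5)/4 = (5^{j+2} − 1)/4.
By induction, N(H_n) = (5^{n+1} − 1)/4 for all n ≥ 0.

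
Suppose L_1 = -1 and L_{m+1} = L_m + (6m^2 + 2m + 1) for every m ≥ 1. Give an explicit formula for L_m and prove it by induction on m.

Claim: L_m = 2m^3 − 2m^2 + m − 2.

Base case: L_1 = -1, and 2·1^3 − 2·1^2 + 1 − 2 = -1.
Assume L_r = 2r^3 − 2r^2 + r − 2.
Then L_{r+1} = L_r + (6r^2 + 2r + 1) = (2r^3 − 2r^2 + r − 2) + (6r^2 + 2r + 1) = 2r^3 + 4r^2 + 3r − 1,
and 2·(r+1)^3 − 2·(r+1)^2 + (r+1) − 2 = 2r^3 + 4r^2 + 3r − 1.
By induction, L_m = 2m^3 − 2m^2 + m − 2 for all m ≥ 1.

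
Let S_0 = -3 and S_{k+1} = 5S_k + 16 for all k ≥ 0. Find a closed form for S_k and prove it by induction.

Claim: S_k = 5^k − 4.

Base case: S_0 = -3, and 5^0 − 4 = 1 − 4 = -3.
Assume S_r = 5^r − 4 for some r ≥ 0.
Then S_{r+1} = 5S_r + 16 = 5·(5^r − 4) + 16 = 5^{r+1} − 20 + 16 = 5^{r+1} − 4.
Hence S_k = 5^k − 4 for every k ≥ 0, by induction.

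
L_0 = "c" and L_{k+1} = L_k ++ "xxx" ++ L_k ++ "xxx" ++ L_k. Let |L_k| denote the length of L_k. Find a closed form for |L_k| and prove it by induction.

Claim: |L_k| = 4·3^k − 3.

Base case: |L_0| = 1, and 4·3^0 − 3 = 1.
Assume |L_r| = 4·3^r − 3.
Then |L_{r+1}| = 3|L_r| + 6 = 3(4·3^r − 3) + 6 = 4·3^{r+1} − 9 + 6 = 4·3^{r+1} − 3.
By induction, |L_k| = 4·3^k − 3 for all k ≥ 0.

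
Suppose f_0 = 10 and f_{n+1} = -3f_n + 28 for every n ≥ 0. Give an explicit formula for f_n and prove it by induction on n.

Claim: f_n = 3·(-3)^n + 7.

Base case: f_0 = 10, and 3·(-3)^0 + 7 = 3 + 7 = 10.
Assume f_k = 3·(-3)^k + 7 for some k ≥ 0.
Then f_{k+1} = -3f_k + 28 = -3·(3·(-3)^k + 7) + 28 = -9·(-3)^k − 21 + 28 = 3·(-3)^{k+1} + 7.
This completes the inductive step, so f_n = 3·(-3)^n + 7 for all n ≥ 0.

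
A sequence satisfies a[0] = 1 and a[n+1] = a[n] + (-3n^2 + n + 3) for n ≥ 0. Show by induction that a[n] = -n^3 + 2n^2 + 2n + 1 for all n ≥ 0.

Base case: a[0] = 1, and -0^3 + 2·0^2 + 2·0 + 1 = 1.
Assume a[k] = -k^3 + 2k^2 + 2k + 1.
Then a[k+1] = a[k] + (-3k^2 + k + 3) = (-k^3 + 2k^2 + 2k + 1) + (-3k^2 + k + 3) = -k^3 − k^2 + 3k + 4,
and -(k+1)^3 + 2·(k+1)^2 + 2·(k+1) + 1 = -k^3 − k^2 + 3k + 4.
Hence a[n] = -n^3 + 2n^2 + 2n + 1 for every n ≥ 0, by induction.

a[n] = -n^3 + 2n^2 + 2n + 1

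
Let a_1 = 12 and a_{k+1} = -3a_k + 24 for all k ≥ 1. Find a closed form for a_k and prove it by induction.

Claim: a_k = -2·(-3)^k + 6.

Base case: a_1 = 12, and -2·(-3)^1 + 6 = 6 + 6 = 12.
Assume a_m = -2·(-3)^m + 6 for some m ≥ 1.
Then a_{m+1} = -3a_m + 24 = -3·(-2·(-3)^m + 6) + 24 = 6·(-3)^m − 18 + 24 = -2·(-3)^{m+1} + 6.
By induction, a_k = -2·(-3)^k + 6 for all k ≥ 1.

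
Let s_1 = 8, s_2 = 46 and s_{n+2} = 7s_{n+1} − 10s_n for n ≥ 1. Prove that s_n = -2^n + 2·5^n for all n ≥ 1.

Base cases: s_1 = 8 and -2^1 + 2·5^1 = 8; s_2 = 46 and -2^2 + 2·5^2 = 46.
Assume s_j = -2^j + 2·5^j for all 1 ≤ j ≤ r, where r ≥ 2.
Then s_{r+1} = 7s_r − 10s_{r−1} = 7·(-2^r + 2·5^r) − 10·(-2^{r−1} + 2·5^{r−1}) = -(7·2 − 10)2^{r−1} + 2·(7·5 − 10)5^{r−1} = -4·2^{r−1} + 50·5^{r−1} = -2^{r+1} + 2·5^{r+1}.
By strong induction, s_n = -2^n + 2·5^n for all n ≥ 1.

s_n = -2^n + 2·5^n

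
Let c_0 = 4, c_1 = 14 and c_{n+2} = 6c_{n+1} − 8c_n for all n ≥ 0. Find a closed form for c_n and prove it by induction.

Claim: c_n = 3·4^n + 2^n.

Base cases: c_0 = 4 and 3·4^0 + 2^0 = 4; c_1 = 14 and 3·4^1 + 2^1 = 14.
Assume c_j = 3·4^j + 2^j for all 0 ≤ j ≤ m, where m ≥ 1.
Then c_{m+1} = 6c_m − 8c_{m−1} = 6·(3·4^m + 2^m) − 8·(3·4^{m−1} + 2^{m−1}) = 3·(6·4 − 8)4^{m−1} + (6·2 − 8)2^{m−1} = 48·4^{m−1} + 4·2^{m−1} = 3·4^{m+1} + 2^{m+1}.
Hence c_n = 3·4^n + 2^n for every n ≥ 0, by strong induction.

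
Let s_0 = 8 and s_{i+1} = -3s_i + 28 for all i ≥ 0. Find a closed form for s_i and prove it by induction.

Claim: s_i = (-3)^i + 7.

Base case: s_0 = 8, and (-3)^0 + 7 = 1 + 7 = 8.
Assume s_k = (-3)^k + 7 for some k ≥ 0.
Then s_{k+1} = -3s_k + 28 = -3·((-3)^k + 7) + 28 = -3·(-3)^k − 21 + 28 = (-3)^{k+1} + 7.
By induction, s_i = (-3)^i + 7 for all i ≥ 0.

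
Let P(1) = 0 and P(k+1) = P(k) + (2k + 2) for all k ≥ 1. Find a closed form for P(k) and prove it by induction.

Claim: P(k) = k^2 + k − 2.

Base case: P(1) = 0, and 1^2 + 1 − 2 = 0.
Assume P(j) = j^2 + j − 2.
Then P(j+1) = P(j) + (2j + 2) = (j^2 + j − 2) + (2j + 2) = j^2 + 3j,
and (j+1)^2 + (j+1) − 2 = j^2 + 3j.
By induction, P(k) = k^2 + k − 2 for all k ≥ 1.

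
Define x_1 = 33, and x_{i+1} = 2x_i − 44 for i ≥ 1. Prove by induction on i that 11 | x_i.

Base case: x_1 = 33 = 11·3, so 11 | x_1.
Assume 11 | x_k, so x_k = 11t for some integer t.
Then x_{k+1} = 2x_k − 44 = 2·(11t) − 44 = 11(2t − 4), so 11 | x_{k+1}.
Hence 11 | x_i for every i ≥ 1, by induction.

11 | x_i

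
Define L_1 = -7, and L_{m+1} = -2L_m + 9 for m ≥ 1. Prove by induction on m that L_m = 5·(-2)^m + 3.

Base case: L_1 = -7, and 5·(-2)^1 + 3 = -10 + 3 = -7.
Assume L_k = 5·(-2)^k + 3 for some k ≥ 1.
Then L_{k+1} = -2L_k + 9 = -2·(5·(-2)^k + 3) + 9 = -10·(-2)^k − 6 + 9 = 5·(-2)^{k+1} + 3.
So the formula holds for k+1, and by induction L_m = 5·(-2)^m + 3 for all m ≥ 1.

L_m = 5·(-2)^m + 3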